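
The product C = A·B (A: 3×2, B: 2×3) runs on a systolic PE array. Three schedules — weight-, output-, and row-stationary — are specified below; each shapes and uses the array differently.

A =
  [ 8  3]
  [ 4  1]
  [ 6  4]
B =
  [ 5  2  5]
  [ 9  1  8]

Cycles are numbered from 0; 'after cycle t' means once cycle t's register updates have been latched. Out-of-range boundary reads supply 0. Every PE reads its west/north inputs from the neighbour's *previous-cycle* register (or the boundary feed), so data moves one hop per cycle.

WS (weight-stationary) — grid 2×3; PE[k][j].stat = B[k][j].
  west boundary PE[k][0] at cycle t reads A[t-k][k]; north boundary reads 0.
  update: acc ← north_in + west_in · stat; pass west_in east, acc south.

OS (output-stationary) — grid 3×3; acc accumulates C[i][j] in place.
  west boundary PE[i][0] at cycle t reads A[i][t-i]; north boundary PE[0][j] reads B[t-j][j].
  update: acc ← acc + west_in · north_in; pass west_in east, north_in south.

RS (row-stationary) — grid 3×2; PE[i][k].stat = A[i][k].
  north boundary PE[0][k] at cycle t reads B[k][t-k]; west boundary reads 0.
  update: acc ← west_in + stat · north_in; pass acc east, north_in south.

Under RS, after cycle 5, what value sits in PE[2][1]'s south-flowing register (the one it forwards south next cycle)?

RS on a 3×2 grid — tracing PE[2][1] and its feeders:
  step 0 · PE1,1: acc=0; fwd→0 fwd↓0
  step 0 · PE2,0: acc=0; fwd→0 fwd↓0
  step 0 · PE2,1: acc=0; fwd→0 fwd↓0
  step 1 · PE1,1: acc=0; fwd→0 fwd↓0
  step 1 · PE2,0: acc=0; fwd→0 fwd↓0
  step 1 · PE2,1: acc=0; fwd→0 fwd↓0
  step 2 · PE1,1: acc=29; fwd→29 fwd↓9
  step 2 · PE2,0: acc=30; fwd→30 fwd↓5
  step 2 · PE2,1: acc=0; fwd→0 fwd↓0
  step 3 · PE1,1: acc=9; fwd→9 fwd↓1
  step 3 · PE2,0: acc=12; fwd→12 fwd↓2
  step 3 · PE2,1: acc=66; fwd→66 fwd↓9
  step 4 · PE1,1: acc=28; fwd→28 fwd↓8
  step 4 · PE2,0: acc=30; fwd→30 fwd↓5
  step 4 · PE2,1: acc=16; fwd→16 fwd↓1
  step 5 · PE1,1: acc=0; fwd→0 fwd↓0
  step 5 · PE2,0: acc=0; fwd→0 fwd↓0
  step 5 · PE2,1: acc=62; fwd→62 fwd↓8

register = 8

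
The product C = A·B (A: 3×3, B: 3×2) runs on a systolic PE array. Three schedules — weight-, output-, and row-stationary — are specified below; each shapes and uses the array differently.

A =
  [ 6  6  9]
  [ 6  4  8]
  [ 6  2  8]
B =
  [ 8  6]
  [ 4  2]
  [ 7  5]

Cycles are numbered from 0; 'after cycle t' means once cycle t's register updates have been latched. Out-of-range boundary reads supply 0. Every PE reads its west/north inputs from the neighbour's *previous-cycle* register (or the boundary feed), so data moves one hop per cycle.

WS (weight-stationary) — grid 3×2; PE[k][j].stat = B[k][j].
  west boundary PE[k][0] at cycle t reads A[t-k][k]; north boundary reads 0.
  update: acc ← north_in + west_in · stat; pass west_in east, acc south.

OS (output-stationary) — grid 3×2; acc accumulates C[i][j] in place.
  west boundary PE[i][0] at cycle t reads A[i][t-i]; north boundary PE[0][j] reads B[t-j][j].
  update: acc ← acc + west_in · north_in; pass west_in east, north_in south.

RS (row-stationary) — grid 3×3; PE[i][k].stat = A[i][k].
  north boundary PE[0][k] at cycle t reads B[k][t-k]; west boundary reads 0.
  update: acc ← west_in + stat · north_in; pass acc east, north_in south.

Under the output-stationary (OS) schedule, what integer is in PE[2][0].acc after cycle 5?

PE[2][0].acc = 112

OS (3×2). Following PE[2][0] plus its west/north inputs:
  c0 r1c0: 0 / 0 / 0
  c0 r2c0: 0 / 0 / 0
  c1 r1c0: 48 / 6 / 8
  c1 r2c0: 0 / 0 / 0
  c2 r1c0: 64 / 4 / 4
  c2 r2c0: 48 / 6 / 8
  c3 r1c0: 120 / 8 / 7
  c3 r2c0: 56 / 2 / 4
  c4 r1c0: 120 / 0 / 0
  c4 r2c0: 112 / 8 / 7
  c5 r1c0: 120 / 0 / 0
  c5 r2c0: 112 / 0 / 0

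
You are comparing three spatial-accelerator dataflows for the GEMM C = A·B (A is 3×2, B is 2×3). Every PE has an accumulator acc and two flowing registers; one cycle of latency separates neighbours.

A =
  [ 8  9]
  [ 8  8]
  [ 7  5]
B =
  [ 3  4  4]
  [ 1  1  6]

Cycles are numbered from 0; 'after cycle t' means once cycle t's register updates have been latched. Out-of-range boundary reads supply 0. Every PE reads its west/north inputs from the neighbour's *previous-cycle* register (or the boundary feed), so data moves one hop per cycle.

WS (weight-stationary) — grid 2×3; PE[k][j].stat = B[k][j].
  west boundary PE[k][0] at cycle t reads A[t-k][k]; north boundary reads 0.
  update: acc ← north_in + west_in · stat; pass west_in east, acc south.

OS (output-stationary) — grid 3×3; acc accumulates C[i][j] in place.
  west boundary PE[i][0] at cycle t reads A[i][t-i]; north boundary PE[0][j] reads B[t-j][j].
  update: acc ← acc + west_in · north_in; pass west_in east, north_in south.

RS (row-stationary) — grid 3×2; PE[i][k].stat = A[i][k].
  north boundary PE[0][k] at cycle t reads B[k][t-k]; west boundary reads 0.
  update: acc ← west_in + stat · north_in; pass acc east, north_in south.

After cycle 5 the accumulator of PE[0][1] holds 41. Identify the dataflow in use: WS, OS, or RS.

Under WS (2×3), PE[0][1]:
  0: (0,1).acc=0  regs=<0,0>
  1: (0,1).acc=32  regs=<8,32>
  2: (0,1).acc=32  regs=<8,32>
  3: (0,1).acc=28  regs=<7,28>
  4: (0,1).acc=0  regs=<0,0>
  5: (0,1).acc=0  regs=<0,0>
Under OS (3×3), PE[0][1]:
  0: (0,1).acc=0  regs=<0,0>
  1: (0,1).acc=32  regs=<8,4>
  2: (0,1).acc=41  regs=<9,1>
  3: (0,1).acc=41  regs=<0,0>
  4: (0,1).acc=41  regs=<0,0>
  5: (0,1).acc=41  regs=<0,0>
Under RS (3×2), PE[0][1]:
  0: (0,1).acc=0  regs=<0,0>
  1: (0,1).acc=33  regs=<33,1>
  2: (0,1).acc=41  regs=<41,1>
  3: (0,1).acc=86  regs=<86,6>
  4: (0,1).acc=0  regs=<0,0>
  5: (0,1).acc=0  regs=<0,0>

dataflow = OS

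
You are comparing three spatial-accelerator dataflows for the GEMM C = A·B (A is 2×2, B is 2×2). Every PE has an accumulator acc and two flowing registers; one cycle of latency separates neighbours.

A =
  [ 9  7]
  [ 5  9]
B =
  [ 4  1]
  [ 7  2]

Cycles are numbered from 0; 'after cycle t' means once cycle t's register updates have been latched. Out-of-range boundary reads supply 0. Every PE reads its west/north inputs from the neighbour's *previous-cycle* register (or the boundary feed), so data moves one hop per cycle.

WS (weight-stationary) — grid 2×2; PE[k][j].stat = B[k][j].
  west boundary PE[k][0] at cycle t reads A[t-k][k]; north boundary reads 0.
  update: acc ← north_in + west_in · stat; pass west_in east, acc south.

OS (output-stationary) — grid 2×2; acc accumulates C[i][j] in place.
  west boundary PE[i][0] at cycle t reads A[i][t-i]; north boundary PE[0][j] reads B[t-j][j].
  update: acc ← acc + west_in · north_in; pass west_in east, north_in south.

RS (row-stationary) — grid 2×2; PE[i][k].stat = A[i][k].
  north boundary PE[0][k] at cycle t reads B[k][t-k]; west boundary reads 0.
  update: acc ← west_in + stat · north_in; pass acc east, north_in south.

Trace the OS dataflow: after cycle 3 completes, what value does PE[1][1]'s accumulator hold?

PE[1][1].acc = 23

OS 2×2: PE[1][1] cycle-by-cycle (with neighbour feeds):
  after 0 — PE[0][1] acc=0, pass-E 0, pass-S 0
  after 0 — PE[1][0] acc=0, pass-E 0, pass-S 0
  after 0 — PE[1][1] acc=0, pass-E 0, pass-S 0
  after 1 — PE[0][1] acc=9, pass-E 9, pass-S 1
  after 1 — PE[1][0] acc=20, pass-E 5, pass-S 4
  after 1 — PE[1][1] acc=0, pass-E 0, pass-S 0
  after 2 — PE[0][1] acc=23, pass-E 7, pass-S 2
  after 2 — PE[1][0] acc=83, pass-E 9, pass-S 7
  after 2 — PE[1][1] acc=5, pass-E 5, pass-S 1
  after 3 — PE[0][1] acc=23, pass-E 0, pass-S 0
  after 3 — PE[1][0] acc=83, pass-E 0, pass-S 0
  after 3 — PE[1][1] acc=23, pass-E 9, pass-S 2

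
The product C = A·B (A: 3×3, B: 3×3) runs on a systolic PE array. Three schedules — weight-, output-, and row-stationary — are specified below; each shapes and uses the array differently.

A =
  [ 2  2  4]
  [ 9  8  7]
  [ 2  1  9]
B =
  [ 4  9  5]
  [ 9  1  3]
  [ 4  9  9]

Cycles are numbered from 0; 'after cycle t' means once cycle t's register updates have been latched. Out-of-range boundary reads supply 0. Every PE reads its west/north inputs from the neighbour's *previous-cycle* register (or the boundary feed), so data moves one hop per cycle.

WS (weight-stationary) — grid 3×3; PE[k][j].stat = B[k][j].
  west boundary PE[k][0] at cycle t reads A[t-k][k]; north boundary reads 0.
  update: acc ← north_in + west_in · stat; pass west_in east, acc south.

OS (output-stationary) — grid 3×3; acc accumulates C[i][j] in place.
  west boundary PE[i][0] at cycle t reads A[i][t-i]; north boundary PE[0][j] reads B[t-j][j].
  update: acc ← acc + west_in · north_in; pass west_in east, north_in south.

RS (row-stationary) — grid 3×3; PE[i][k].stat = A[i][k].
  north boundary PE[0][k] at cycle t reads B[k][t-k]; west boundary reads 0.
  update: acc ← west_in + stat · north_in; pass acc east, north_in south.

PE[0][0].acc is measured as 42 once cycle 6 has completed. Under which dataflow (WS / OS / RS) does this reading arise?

dataflow = OS

WS [3×3] PE[0][0] across cycles:
  @0  [0,0]  acc 8  |  →2  ↓8
  @1  [0,0]  acc 36  |  →9  ↓36
  @2  [0,0]  acc 8  |  →2  ↓8
  @3  [0,0]  acc 0  |  →0  ↓0
  @4  [0,0]  acc 0  |  →0  ↓0
  @5  [0,0]  acc 0  |  →0  ↓0
  @6  [0,0]  acc 0  |  →0  ↓0
OS [3×3] PE[0][0] across cycles:
  @0  [0,0]  acc 8  |  →2  ↓4
  @1  [0,0]  acc 26  |  →2  ↓9
  @2  [0,0]  acc 42  |  →4  ↓4
  @3  [0,0]  acc 42  |  →0  ↓0
  @4  [0,0]  acc 42  |  →0  ↓0
  @5  [0,0]  acc 42  |  →0  ↓0
  @6  [0,0]  acc 42  |  →0  ↓0
RS [3×3] PE[0][0] across cycles:
  @0  [0,0]  acc 8  |  →8  ↓4
  @1  [0,0]  acc 18  |  →18  ↓9
  @2  [0,0]  acc 10  |  →10  ↓5
  @3  [0,0]  acc 0  |  →0  ↓0
  @4  [0,0]  acc 0  |  →0  ↓0
  @5  [0,0]  acc 0  |  →0  ↓0
  @6  [0,0]  acc 0  |  →0  ↓0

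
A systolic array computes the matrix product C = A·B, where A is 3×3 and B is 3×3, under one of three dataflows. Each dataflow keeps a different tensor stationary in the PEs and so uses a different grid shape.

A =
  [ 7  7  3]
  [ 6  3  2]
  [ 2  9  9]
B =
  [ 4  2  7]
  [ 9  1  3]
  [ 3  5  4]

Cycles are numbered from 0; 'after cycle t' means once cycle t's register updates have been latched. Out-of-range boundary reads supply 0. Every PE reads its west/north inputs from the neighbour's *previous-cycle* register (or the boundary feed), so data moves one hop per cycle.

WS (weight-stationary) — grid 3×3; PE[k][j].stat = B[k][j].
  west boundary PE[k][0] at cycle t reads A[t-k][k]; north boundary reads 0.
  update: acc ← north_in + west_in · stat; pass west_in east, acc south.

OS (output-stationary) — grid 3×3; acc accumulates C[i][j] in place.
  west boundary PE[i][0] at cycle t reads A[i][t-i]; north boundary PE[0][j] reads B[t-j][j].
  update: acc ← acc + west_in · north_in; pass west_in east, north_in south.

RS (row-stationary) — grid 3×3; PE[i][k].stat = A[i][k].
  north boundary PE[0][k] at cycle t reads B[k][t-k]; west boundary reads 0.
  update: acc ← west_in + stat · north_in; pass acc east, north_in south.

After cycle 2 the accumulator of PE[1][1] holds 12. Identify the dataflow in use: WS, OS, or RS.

dataflow = OS

— WS: 3×3; PE[1][1] trace:
  c0 r1c1: 0 / 0 / 0
  c1 r1c1: 0 / 0 / 0
  c2 r1c1: 21 / 7 / 21
— OS: 3×3; PE[1][1] trace:
  c0 r1c1: 0 / 0 / 0
  c1 r1c1: 0 / 0 / 0
  c2 r1c1: 12 / 6 / 2
— RS: 3×3; PE[1][1] trace:
  c0 r1c1: 0 / 0 / 0
  c1 r1c1: 0 / 0 / 0
  c2 r1c1: 51 / 51 / 9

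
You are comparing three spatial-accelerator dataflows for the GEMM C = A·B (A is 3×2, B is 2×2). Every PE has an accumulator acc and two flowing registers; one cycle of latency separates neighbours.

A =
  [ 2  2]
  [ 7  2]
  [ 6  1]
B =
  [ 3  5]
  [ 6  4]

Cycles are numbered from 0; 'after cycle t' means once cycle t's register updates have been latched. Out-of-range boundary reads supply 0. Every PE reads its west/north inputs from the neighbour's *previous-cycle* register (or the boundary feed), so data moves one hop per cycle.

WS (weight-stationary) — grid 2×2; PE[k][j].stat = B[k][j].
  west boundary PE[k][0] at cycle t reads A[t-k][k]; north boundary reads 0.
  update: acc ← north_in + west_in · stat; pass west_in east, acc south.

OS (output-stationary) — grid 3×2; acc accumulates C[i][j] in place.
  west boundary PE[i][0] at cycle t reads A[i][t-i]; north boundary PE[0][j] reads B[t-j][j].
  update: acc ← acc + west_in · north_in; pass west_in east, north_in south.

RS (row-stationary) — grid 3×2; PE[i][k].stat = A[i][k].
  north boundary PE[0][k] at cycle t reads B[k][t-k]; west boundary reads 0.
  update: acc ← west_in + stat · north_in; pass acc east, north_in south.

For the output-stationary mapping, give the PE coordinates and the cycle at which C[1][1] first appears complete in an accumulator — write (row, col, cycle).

(row, col, cycle) = (1, 1, 3)

Under OS, C[1][1] lands at PE[1][1]:
  [0] (1,1) acc=0 (h:0 v:0)
  [1] (1,1) acc=0 (h:0 v:0)
  [2] (1,1) acc=35 (h:7 v:5)
  [3] (1,1) acc=43 (h:2 v:4)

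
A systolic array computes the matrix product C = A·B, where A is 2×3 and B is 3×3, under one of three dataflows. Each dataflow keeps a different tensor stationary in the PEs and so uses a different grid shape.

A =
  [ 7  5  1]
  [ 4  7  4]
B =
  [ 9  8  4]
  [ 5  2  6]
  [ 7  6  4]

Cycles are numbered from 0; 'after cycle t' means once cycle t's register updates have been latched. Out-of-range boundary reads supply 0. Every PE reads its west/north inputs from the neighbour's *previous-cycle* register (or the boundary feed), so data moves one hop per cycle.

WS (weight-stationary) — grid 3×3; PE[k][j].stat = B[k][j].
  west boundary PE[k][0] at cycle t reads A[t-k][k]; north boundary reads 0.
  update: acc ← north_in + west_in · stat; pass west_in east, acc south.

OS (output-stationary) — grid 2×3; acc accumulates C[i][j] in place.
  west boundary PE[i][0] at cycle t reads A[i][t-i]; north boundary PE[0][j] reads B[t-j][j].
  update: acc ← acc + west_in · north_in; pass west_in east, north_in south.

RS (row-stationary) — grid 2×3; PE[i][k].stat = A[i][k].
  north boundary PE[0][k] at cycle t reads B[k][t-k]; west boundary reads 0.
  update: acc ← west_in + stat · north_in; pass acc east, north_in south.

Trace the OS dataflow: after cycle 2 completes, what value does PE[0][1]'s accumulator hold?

OS 2×3: PE[0][1] cycle-by-cycle (with neighbour feeds):
  @0  [0,0]  acc 63  |  →7  ↓9
  @0  [0,1]  acc 0  |  →0  ↓0
  @1  [0,0]  acc 88  |  →5  ↓5
  @1  [0,1]  acc 56  |  →7  ↓8
  @2  [0,0]  acc 95  |  →1  ↓7
  @2  [0,1]  acc 66  |  →5  ↓2

PE[0][1].acc = 66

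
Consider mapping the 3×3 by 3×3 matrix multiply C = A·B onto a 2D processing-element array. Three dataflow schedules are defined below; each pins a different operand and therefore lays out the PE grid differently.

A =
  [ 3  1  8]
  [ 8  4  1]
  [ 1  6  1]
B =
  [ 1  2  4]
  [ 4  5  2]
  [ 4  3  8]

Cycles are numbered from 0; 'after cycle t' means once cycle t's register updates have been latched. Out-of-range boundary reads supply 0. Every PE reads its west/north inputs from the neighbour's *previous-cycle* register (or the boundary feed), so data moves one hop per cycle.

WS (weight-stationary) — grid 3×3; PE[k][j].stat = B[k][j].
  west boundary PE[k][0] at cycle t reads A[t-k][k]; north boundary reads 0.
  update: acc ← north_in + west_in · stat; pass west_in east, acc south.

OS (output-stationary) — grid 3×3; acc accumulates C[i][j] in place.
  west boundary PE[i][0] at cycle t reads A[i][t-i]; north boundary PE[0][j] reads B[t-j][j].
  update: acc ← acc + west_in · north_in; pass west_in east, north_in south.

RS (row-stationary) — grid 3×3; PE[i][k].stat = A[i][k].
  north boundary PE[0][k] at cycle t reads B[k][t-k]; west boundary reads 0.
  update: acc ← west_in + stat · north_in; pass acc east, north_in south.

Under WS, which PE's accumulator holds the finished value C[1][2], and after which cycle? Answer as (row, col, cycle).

(row, col, cycle) = (2, 2, 5)

Under WS, C[1][2] lands at PE[2][2]:
  after 0 — PE[2][2] acc=0, pass-E 0, pass-S 0
  after 1 — PE[2][2] acc=0, pass-E 0, pass-S 0
  after 2 — PE[2][2] acc=0, pass-E 0, pass-S 0
  after 3 — PE[2][2] acc=0, pass-E 0, pass-S 0
  after 4 — PE[2][2] acc=78, pass-E 8, pass-S 78
  after 5 — PE[2][2] acc=48, pass-E 1, pass-S 48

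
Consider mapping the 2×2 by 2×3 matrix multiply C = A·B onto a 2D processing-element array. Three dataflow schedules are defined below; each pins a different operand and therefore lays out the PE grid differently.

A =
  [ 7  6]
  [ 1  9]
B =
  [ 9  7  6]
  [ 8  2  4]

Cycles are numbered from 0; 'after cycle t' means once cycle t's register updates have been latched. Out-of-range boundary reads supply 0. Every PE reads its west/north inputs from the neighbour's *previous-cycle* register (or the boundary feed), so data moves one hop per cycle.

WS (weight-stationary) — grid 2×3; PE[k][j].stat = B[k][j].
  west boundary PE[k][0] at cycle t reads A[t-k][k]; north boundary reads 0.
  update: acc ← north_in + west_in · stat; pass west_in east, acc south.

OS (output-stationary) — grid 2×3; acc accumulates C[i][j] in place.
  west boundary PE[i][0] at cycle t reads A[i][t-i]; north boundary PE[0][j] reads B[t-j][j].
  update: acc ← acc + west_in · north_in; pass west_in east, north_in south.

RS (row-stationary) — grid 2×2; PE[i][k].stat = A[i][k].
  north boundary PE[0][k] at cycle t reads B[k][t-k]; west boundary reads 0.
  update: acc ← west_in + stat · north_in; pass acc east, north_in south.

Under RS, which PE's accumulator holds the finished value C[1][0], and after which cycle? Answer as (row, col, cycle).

(row, col, cycle) = (1, 1, 2)

Under RS, C[1][0] lands at PE[1][1]:
  after 0 — PE[1][1] acc=0, pass-E 0, pass-S 0
  after 1 — PE[1][1] acc=0, pass-E 0, pass-S 0
  after 2 — PE[1][1] acc=81, pass-E 81, pass-S 8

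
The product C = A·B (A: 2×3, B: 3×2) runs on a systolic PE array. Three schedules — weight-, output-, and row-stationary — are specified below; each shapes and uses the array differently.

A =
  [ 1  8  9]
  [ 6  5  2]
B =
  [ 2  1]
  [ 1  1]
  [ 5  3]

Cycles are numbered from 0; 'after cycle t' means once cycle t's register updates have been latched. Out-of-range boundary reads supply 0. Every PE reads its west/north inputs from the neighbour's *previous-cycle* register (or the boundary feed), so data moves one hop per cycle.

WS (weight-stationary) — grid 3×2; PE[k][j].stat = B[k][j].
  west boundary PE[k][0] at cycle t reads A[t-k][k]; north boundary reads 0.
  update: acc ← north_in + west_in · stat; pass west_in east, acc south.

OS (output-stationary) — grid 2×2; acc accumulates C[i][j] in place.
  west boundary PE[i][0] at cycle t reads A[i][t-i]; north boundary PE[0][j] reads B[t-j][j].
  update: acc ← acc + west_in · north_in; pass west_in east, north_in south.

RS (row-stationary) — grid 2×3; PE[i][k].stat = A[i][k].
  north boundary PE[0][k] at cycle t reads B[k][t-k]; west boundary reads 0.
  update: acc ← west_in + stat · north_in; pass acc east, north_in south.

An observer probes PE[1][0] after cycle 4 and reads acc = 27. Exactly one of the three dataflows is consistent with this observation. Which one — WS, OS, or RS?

WS [3×2] PE[1][0] across cycles:
  cycle 0: PE[1][0] → acc 0, east 0, south 0
  cycle 1: PE[1][0] → acc 10, east 8, south 10
  cycle 2: PE[1][0] → acc 17, east 5, south 17
  cycle 3: PE[1][0] → acc 0, east 0, south 0
  cycle 4: PE[1][0] → acc 0, east 0, south 0
OS [2×2] PE[1][0] across cycles:
  cycle 0: PE[1][0] → acc 0, east 0, south 0
  cycle 1: PE[1][0] → acc 12, east 6, south 2
  cycle 2: PE[1][0] → acc 17, east 5, south 1
  cycle 3: PE[1][0] → acc 27, east 2, south 5
  cycle 4: PE[1][0] → acc 27, east 0, south 0
RS [2×3] PE[1][0] across cycles:
  cycle 0: PE[1][0] → acc 0, east 0, south 0
  cycle 1: PE[1][0] → acc 12, east 12, south 2
  cycle 2: PE[1][0] → acc 6, east 6, south 1
  cycle 3: PE[1][0] → acc 0, east 0, south 0
  cycle 4: PE[1][0] → acc 0, east 0, south 0

dataflow = OS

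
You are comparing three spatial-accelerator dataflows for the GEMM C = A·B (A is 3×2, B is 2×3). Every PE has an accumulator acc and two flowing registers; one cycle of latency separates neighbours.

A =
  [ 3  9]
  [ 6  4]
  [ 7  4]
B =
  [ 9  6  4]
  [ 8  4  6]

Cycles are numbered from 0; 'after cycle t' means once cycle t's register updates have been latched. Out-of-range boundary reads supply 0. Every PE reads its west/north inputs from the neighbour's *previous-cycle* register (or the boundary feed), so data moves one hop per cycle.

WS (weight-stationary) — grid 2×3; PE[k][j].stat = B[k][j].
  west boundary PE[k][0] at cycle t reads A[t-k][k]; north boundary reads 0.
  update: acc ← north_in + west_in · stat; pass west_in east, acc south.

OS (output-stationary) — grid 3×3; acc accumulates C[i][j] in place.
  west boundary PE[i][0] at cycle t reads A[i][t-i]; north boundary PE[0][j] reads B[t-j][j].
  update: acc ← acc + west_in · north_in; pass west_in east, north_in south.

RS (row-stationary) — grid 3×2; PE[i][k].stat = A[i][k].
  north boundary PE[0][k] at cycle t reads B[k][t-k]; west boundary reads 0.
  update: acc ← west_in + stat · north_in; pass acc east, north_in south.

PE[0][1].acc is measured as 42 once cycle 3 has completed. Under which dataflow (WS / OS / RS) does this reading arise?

dataflow = WS

— WS: 2×3; PE[0][1] trace:
  [0] (0,1) acc=0 (h:0 v:0)
  [1] (0,1) acc=18 (h:3 v:18)
  [2] (0,1) acc=36 (h:6 v:36)
  [3] (0,1) acc=42 (h:7 v:42)
— OS: 3×3; PE[0][1] trace:
  [0] (0,1) acc=0 (h:0 v:0)
  [1] (0,1) acc=18 (h:3 v:6)
  [2] (0,1) acc=54 (h:9 v:4)
  [3] (0,1) acc=54 (h:0 v:0)
— RS: 3×2; PE[0][1] trace:
  [0] (0,1) acc=0 (h:0 v:0)
  [1] (0,1) acc=99 (h:99 v:8)
  [2] (0,1) acc=54 (h:54 v:4)
  [3] (0,1) acc=66 (h:66 v:6)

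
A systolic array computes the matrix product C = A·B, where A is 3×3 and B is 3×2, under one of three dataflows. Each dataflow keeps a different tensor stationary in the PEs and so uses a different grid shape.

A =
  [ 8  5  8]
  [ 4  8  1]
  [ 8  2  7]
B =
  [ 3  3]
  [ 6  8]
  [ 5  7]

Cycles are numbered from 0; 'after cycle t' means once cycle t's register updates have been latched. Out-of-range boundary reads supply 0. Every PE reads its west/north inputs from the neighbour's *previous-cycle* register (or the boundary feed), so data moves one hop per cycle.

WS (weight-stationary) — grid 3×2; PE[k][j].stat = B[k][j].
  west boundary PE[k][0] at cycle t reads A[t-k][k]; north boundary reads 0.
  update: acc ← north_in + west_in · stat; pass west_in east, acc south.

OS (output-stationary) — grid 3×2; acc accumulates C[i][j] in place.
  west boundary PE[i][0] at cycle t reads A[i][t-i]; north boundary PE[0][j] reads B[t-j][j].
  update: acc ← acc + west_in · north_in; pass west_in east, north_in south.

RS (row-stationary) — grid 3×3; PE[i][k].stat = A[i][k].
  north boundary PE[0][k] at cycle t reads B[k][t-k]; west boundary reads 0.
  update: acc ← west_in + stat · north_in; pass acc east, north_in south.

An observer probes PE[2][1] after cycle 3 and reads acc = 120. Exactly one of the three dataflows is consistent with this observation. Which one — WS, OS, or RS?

Under WS (3×2), PE[2][1]:
  [0] (2,1) acc=0 (h:0 v:0)
  [1] (2,1) acc=0 (h:0 v:0)
  [2] (2,1) acc=0 (h:0 v:0)
  [3] (2,1) acc=120 (h:8 v:120)
Under OS (3×2), PE[2][1]:
  [0] (2,1) acc=0 (h:0 v:0)
  [1] (2,1) acc=0 (h:0 v:0)
  [2] (2,1) acc=0 (h:0 v:0)
  [3] (2,1) acc=24 (h:8 v:3)
Under RS (3×3), PE[2][1]:
  [0] (2,1) acc=0 (h:0 v:0)
  [1] (2,1) acc=0 (h:0 v:0)
  [2] (2,1) acc=0 (h:0 v:0)
  [3] (2,1) acc=36 (h:36 v:6)

dataflow = WS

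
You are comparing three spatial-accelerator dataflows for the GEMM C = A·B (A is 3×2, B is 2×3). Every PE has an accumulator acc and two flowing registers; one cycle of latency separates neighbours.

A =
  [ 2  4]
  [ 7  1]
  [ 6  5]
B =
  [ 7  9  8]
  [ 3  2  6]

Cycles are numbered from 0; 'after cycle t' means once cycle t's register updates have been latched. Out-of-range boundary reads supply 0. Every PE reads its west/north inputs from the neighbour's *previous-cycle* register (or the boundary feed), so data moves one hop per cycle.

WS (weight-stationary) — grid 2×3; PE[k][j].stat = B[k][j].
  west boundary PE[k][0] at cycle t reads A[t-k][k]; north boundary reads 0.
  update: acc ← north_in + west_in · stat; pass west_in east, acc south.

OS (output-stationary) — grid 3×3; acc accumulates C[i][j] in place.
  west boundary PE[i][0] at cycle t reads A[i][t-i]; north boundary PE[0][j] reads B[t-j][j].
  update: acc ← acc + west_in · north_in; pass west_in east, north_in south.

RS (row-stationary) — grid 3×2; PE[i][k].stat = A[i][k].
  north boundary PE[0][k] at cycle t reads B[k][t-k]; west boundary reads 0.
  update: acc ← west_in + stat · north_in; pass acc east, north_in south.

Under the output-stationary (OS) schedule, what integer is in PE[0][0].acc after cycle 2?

Tracing OS — 3×3 array, target PE[0][0]:
  c0 r0c0: 14 / 2 / 7
  c1 r0c0: 26 / 4 / 3
  c2 r0c0: 26 / 0 / 0

PE[0][0].acc = 26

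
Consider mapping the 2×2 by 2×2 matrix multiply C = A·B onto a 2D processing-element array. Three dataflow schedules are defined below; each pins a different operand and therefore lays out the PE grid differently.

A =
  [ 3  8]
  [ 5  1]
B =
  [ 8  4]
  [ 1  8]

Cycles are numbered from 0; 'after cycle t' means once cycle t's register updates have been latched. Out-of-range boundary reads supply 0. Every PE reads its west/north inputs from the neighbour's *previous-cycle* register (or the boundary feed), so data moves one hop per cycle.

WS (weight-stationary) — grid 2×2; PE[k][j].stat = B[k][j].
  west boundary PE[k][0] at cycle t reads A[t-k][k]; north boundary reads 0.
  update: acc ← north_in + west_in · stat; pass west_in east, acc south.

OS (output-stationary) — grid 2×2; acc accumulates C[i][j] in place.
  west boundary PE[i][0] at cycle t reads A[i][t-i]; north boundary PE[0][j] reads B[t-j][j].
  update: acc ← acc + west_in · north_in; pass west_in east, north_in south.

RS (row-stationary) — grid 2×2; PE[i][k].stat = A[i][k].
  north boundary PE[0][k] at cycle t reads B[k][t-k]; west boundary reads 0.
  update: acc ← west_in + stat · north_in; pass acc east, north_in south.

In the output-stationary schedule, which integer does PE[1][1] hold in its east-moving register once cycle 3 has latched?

OS on a 2×2 grid — tracing PE[1][1] and its feeders:
  t=0 PE[0][1]: acc=0 h=0 v=0
  t=0 PE[1][0]: acc=0 h=0 v=0
  t=0 PE[1][1]: acc=0 h=0 v=0
  t=1 PE[0][1]: acc=12 h=3 v=4
  t=1 PE[1][0]: acc=40 h=5 v=8
  t=1 PE[1][1]: acc=0 h=0 v=0
  t=2 PE[0][1]: acc=76 h=8 v=8
  t=2 PE[1][0]: acc=41 h=1 v=1
  t=2 PE[1][1]: acc=20 h=5 v=4
  t=3 PE[0][1]: acc=76 h=0 v=0
  t=3 PE[1][0]: acc=41 h=0 v=0
  t=3 PE[1][1]: acc=28 h=1 v=8

register = 1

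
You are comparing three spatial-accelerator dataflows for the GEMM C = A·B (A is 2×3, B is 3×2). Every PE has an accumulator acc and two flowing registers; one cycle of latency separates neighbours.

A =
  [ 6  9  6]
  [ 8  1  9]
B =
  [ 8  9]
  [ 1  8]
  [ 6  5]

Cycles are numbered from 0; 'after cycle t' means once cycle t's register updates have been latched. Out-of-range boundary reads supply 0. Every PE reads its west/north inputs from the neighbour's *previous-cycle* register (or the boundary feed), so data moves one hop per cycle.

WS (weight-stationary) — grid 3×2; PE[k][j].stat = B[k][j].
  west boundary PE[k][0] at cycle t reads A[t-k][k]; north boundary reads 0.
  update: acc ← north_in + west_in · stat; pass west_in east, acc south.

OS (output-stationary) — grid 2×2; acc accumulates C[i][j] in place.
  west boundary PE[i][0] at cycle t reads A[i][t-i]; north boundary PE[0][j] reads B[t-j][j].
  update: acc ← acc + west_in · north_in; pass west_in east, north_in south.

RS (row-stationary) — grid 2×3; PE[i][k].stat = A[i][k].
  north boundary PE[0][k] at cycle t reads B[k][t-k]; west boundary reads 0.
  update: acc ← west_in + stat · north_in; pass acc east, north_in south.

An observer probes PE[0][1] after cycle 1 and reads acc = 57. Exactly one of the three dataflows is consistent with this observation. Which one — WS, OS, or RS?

dataflow = RS

WS [3×2] PE[0][1] across cycles:
  0: (0,1).acc=0  regs=<0,0>
  1: (0,1).acc=54  regs=<6,54>
OS [2×2] PE[0][1] across cycles:
  0: (0,1).acc=0  regs=<0,0>
  1: (0,1).acc=54  regs=<6,9>
RS [2×3] PE[0][1] across cycles:
  0: (0,1).acc=0  regs=<0,0>
  1: (0,1).acc=57  regs=<57,1>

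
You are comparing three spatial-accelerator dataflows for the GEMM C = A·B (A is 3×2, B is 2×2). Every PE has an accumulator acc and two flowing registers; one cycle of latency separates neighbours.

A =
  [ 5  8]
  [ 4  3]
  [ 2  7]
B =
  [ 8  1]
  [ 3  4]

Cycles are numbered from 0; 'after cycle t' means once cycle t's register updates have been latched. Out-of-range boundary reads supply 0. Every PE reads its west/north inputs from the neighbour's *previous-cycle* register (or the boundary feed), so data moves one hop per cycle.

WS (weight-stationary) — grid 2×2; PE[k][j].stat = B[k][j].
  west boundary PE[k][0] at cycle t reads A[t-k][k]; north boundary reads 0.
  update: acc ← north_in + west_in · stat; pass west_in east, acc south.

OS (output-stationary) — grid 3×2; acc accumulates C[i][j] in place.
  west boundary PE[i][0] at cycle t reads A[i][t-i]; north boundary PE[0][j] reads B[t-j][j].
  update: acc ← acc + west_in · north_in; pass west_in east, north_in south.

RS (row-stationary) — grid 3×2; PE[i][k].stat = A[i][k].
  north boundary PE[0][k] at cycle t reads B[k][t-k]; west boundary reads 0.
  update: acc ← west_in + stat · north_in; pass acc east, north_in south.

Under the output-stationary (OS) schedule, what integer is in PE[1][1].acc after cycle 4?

PE[1][1].acc = 16

Tracing OS — 3×2 array, target PE[1][1]:
  after 0 — PE[0][1] acc=0, pass-E 0, pass-S 0
  after 0 — PE[1][0] acc=0, pass-E 0, pass-S 0
  after 0 — PE[1][1] acc=0, pass-E 0, pass-S 0
  after 1 — PE[0][1] acc=5, pass-E 5, pass-S 1
  after 1 — PE[1][0] acc=32, pass-E 4, pass-S 8
  after 1 — PE[1][1] acc=0, pass-E 0, pass-S 0
  after 2 — PE[0][1] acc=37, pass-E 8, pass-S 4
  after 2 — PE[1][0] acc=41, pass-E 3, pass-S 3
  after 2 — PE[1][1] acc=4, pass-E 4, pass-S 1
  after 3 — PE[0][1] acc=37, pass-E 0, pass-S 0
  after 3 — PE[1][0] acc=41, pass-E 0, pass-S 0
  after 3 — PE[1][1] acc=16, pass-E 3, pass-S 4
  after 4 — PE[0][1] acc=37, pass-E 0, pass-S 0
  after 4 — PE[1][0] acc=41, pass-E 0, pass-S 0
  after 4 — PE[1][1] acc=16, pass-E 0, pass-S 0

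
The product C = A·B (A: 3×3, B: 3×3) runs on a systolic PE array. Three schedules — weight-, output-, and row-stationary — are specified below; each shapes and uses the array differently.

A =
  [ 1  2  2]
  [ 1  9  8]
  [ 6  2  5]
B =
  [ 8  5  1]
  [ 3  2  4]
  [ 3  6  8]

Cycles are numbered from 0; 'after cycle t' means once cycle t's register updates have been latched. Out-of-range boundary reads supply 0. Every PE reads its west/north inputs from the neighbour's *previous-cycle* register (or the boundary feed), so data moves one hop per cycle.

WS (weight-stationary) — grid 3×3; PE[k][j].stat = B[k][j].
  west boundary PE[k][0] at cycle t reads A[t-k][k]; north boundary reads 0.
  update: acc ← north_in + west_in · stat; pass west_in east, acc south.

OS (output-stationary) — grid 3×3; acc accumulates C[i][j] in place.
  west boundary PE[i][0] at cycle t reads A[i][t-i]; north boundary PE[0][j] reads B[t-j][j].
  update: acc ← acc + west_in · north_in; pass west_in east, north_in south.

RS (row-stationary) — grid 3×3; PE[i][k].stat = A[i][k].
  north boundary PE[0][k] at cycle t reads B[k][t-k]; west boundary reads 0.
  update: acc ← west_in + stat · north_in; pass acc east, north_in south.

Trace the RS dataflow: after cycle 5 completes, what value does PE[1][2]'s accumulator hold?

RS on a 3×3 grid — tracing PE[1][2] and its feeders:
  [0] (0,2) acc=0 (h:0 v:0)
  [0] (1,1) acc=0 (h:0 v:0)
  [0] (1,2) acc=0 (h:0 v:0)
  [1] (0,2) acc=0 (h:0 v:0)
  [1] (1,1) acc=0 (h:0 v:0)
  [1] (1,2) acc=0 (h:0 v:0)
  [2] (0,2) acc=20 (h:20 v:3)
  [2] (1,1) acc=35 (h:35 v:3)
  [2] (1,2) acc=0 (h:0 v:0)
  [3] (0,2) acc=21 (h:21 v:6)
  [3] (1,1) acc=23 (h:23 v:2)
  [3] (1,2) acc=59 (h:59 v:3)
  [4] (0,2) acc=25 (h:25 v:8)
  [4] (1,1) acc=37 (h:37 v:4)
  [4] (1,2) acc=71 (h:71 v:6)
  [5] (0,2) acc=0 (h:0 v:0)
  [5] (1,1) acc=0 (h:0 v:0)
  [5] (1,2) acc=101 (h:101 v:8)

PE[1][2].acc = 101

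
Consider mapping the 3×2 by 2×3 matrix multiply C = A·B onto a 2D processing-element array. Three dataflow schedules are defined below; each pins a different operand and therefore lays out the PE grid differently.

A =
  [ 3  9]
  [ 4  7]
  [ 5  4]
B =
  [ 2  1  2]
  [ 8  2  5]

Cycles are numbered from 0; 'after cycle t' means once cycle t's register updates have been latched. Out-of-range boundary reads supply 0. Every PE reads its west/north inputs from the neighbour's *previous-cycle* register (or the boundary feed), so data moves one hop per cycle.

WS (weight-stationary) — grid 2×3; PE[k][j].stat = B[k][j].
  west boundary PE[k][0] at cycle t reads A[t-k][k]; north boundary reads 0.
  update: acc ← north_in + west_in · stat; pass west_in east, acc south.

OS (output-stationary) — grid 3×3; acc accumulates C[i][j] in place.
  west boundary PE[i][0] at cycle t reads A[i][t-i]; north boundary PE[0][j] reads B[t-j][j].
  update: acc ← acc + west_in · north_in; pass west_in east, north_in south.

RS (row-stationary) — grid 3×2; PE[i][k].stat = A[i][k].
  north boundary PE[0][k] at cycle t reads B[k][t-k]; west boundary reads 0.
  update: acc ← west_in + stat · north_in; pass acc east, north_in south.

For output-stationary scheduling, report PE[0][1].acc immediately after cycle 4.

PE[0][1].acc = 21

OS on a 3×3 grid — tracing PE[0][1] and its feeders:
  cycle 0: PE[0][0] → acc 6, east 3, south 2
  cycle 0: PE[0][1] → acc 0, east 0, south 0
  cycle 1: PE[0][0] → acc 78, east 9, south 8
  cycle 1: PE[0][1] → acc 3, east 3, south 1
  cycle 2: PE[0][0] → acc 78, east 0, south 0
  cycle 2: PE[0][1] → acc 21, east 9, south 2
  cycle 3: PE[0][0] → acc 78, east 0, south 0
  cycle 3: PE[0][1] → acc 21, east 0, south 0
  cycle 4: PE[0][0] → acc 78, east 0, south 0
  cycle 4: PE[0][1] → acc 21, east 0, south 0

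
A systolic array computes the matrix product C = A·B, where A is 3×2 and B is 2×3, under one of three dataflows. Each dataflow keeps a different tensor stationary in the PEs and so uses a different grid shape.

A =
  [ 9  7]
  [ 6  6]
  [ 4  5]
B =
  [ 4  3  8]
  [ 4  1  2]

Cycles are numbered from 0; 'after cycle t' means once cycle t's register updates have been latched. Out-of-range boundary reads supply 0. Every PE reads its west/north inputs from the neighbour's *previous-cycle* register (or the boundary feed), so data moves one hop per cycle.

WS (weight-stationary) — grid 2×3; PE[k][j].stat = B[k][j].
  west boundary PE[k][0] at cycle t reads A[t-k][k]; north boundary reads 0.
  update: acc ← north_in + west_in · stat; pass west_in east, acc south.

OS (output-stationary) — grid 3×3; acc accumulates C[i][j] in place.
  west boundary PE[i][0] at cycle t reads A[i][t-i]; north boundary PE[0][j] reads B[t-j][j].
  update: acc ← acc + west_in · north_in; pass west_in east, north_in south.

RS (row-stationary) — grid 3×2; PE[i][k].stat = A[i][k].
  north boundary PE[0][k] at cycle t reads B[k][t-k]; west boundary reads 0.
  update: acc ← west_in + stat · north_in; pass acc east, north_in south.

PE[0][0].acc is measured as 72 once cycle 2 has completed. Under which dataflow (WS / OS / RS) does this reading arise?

Under WS (2×3), PE[0][0]:
  [0] (0,0) acc=36 (h:9 v:36)
  [1] (0,0) acc=24 (h:6 v:24)
  [2] (0,0) acc=16 (h:4 v:16)
Under OS (3×3), PE[0][0]:
  [0] (0,0) acc=36 (h:9 v:4)
  [1] (0,0) acc=64 (h:7 v:4)
  [2] (0,0) acc=64 (h:0 v:0)
Under RS (3×2), PE[0][0]:
  [0] (0,0) acc=36 (h:36 v:4)
  [1] (0,0) acc=27 (h:27 v:3)
  [2] (0,0) acc=72 (h:72 v:8)

dataflow = RS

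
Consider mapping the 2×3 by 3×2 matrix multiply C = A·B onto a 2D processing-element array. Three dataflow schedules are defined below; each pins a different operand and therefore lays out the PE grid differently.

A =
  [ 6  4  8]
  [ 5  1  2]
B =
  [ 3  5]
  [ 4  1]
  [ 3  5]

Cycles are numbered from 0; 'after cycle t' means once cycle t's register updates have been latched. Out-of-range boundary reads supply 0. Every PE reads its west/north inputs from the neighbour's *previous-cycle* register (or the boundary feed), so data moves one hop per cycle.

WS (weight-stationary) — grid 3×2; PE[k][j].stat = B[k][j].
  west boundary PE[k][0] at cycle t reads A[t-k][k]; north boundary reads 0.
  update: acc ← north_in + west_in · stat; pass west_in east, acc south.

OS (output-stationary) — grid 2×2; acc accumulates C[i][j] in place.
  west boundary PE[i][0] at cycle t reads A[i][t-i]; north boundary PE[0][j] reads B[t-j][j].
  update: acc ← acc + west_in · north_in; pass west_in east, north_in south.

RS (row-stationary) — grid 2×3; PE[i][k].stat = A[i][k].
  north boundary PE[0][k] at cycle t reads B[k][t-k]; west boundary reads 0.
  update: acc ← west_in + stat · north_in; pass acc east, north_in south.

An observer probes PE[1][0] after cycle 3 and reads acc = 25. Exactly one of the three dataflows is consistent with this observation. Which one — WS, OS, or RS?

dataflow = OS

— WS: 3×2; PE[1][0] trace:
  @0  [1,0]  acc 0  |  →0  ↓0
  @1  [1,0]  acc 34  |  →4  ↓34
  @2  [1,0]  acc 19  |  →1  ↓19
  @3  [1,0]  acc 0  |  →0  ↓0
— OS: 2×2; PE[1][0] trace:
  @0  [1,0]  acc 0  |  →0  ↓0
  @1  [1,0]  acc 15  |  →5  ↓3
  @2  [1,0]  acc 19  |  →1  ↓4
  @3  [1,0]  acc 25  |  →2  ↓3
— RS: 2×3; PE[1][0] trace:
  @0  [1,0]  acc 0  |  →0  ↓0
  @1  [1,0]  acc 15  |  →15  ↓3
  @2  [1,0]  acc 25  |  →25  ↓5
  @3  [1,0]  acc 0  |  →0  ↓0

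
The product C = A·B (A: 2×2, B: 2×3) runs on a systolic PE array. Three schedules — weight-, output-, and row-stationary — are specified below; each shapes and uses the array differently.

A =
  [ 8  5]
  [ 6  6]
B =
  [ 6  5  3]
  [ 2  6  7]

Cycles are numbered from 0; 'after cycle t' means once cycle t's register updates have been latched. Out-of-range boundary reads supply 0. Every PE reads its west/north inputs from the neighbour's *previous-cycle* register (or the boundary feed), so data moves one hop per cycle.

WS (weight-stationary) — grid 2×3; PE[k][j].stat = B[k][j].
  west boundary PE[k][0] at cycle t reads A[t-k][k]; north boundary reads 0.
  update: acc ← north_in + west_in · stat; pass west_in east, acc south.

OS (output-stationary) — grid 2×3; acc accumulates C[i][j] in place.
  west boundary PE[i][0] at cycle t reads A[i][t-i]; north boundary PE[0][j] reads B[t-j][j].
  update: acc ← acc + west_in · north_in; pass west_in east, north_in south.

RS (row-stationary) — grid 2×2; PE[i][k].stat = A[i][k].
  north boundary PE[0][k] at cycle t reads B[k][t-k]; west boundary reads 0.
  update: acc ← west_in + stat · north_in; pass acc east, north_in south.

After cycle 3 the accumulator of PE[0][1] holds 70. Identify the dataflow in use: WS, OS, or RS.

dataflow = OS

— WS: 2×3; PE[0][1] trace:
  @0  [0,1]  acc 0  |  →0  ↓0
  @1  [0,1]  acc 40  |  →8  ↓40
  @2  [0,1]  acc 30  |  →6  ↓30
  @3  [0,1]  acc 0  |  →0  ↓0
— OS: 2×3; PE[0][1] trace:
  @0  [0,1]  acc 0  |  →0  ↓0
  @1  [0,1]  acc 40  |  →8  ↓5
  @2  [0,1]  acc 70  |  →5  ↓6
  @3  [0,1]  acc 70  |  →0  ↓0
— RS: 2×2; PE[0][1] trace:
  @0  [0,1]  acc 0  |  →0  ↓0
  @1  [0,1]  acc 58  |  →58  ↓2
  @2  [0,1]  acc 70  |  →70  ↓6
  @3  [0,1]  acc 59  |  →59  ↓7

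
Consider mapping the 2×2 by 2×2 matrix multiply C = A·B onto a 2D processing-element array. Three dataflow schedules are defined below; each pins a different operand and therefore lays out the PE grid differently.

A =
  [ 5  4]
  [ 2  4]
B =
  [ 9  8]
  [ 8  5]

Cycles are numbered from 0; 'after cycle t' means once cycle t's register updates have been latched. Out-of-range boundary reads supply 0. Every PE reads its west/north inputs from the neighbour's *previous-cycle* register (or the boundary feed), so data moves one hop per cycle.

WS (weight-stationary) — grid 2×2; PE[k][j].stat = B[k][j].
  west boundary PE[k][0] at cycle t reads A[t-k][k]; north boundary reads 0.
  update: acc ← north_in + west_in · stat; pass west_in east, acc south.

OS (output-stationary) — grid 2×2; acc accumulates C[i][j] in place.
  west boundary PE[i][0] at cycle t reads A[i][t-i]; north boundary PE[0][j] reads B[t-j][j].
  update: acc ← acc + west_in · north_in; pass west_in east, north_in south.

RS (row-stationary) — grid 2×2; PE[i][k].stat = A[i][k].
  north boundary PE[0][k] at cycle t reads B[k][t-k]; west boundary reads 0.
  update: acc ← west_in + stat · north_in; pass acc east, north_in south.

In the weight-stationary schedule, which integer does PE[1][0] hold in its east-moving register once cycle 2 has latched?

register = 4

WS 2×2: PE[1][0] cycle-by-cycle (with neighbour feeds):
  step 0 · PE0,0: acc=45; fwd→5 fwd↓45
  step 0 · PE1,0: acc=0; fwd→0 fwd↓0
  step 1 · PE0,0: acc=18; fwd→2 fwd↓18
  step 1 · PE1,0: acc=77; fwd→4 fwd↓77
  step 2 · PE0,0: acc=0; fwd→0 fwd↓0
  step 2 · PE1,0: acc=50; fwd→4 fwd↓50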